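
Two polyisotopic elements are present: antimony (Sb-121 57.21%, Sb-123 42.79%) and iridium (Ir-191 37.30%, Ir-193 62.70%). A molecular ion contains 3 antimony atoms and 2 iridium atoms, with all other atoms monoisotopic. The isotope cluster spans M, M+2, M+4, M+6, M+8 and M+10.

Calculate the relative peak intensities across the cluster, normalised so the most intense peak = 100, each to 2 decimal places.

Antimony pattern (n=3): 0.18724742 : 0.42015297 : 0.3142518 : 0.07834781
Iridium pattern (n=2): 0.139129 : 0.467742 : 0.393129
Convolve the two distributions (both contribute in 2-u steps):
  M: 0.18724742×0.139129 = 0.026052
  M+2: 0.18724742×0.467742 + 0.42015297×0.139129 = 0.146039
  M+4: 0.18724742×0.393129 + 0.42015297×0.467742 + 0.3142518×0.139129 = 0.313857
  M+6: 0.42015297×0.393129 + 0.3142518×0.467742 + 0.07834781×0.139129 = 0.323064
  M+8: 0.3142518×0.393129 + 0.07834781×0.467742 = 0.160188
  M+10: 0.07834781×0.393129 = 0.030801
Scale to base peak (0.323064) = 100: 8.06 : 45.20 : 97.15 : 100.00 : 49.58 : 9.53

8.06 : 45.20 : 97.15 : 100.00 : 49.58 : 9.53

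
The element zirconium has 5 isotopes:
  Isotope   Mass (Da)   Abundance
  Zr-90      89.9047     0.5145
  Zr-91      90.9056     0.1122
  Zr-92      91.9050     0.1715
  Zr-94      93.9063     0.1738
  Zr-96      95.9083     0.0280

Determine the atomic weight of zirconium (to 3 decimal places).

Average mass = Σ (abundance × isotope mass) = 0.5145 × 89.9047 + 0.1122 × 90.9056 + 0.1715 × 91.9050 + 0.1738 × 93.9063 + 0.0280 × 95.9083
= 46.25597 + 10.19961 + 15.76171 + 16.32091 + 2.68543 = 91.22363 Da

91.224 Da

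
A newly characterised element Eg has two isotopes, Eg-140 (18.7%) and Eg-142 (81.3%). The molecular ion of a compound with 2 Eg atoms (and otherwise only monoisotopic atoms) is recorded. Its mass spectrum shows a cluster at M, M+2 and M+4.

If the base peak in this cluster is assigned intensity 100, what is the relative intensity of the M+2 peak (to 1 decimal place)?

Binomial terms of (0.187 + 0.813)^2: M 0.0350, M+2 0.3041, M+4 0.6610 → M+4 is the base peak.
P(M+4) = C(2,2) × 0.187^0 × 0.813^2 = 1 × 1.0000 × 0.660969 = 0.660969 (base)
P(M+2) = C(2,1) × 0.187^1 × 0.813^1 = 2 × 0.1870 × 0.8130 = 0.304062
Relative intensity = 0.304062 / 0.660969 × 100 = 46.0

46.0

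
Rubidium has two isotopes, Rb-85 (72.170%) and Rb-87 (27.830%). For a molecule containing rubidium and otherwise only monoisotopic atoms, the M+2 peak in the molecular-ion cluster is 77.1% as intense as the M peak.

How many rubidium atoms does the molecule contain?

2

With n Rb atoms, P(M+2)/P(M) = C(n,1)·p^(n−1)q / p^n = n·q/p = n · 0.27830/0.72170.
n = 0.771 × 0.72170/0.27830 = 2.00 ≈ 2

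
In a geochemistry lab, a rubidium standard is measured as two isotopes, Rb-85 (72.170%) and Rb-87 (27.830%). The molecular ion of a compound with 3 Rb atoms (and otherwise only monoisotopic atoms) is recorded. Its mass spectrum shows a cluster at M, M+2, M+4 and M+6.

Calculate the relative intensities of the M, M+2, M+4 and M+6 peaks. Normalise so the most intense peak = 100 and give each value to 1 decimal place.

86.4 : 100.0 : 38.6 : 5.0

Each Rb atom is independently Rb-85 (p = 0.72170) or Rb-87 (q = 0.27830); the cluster is the binomial expansion (p + q)^3.
P(M) = 0.72170^3 = 0.375898
P(M+2) = 3 × 0.72170^2 × 0.27830^1 = 0.434858
P(M+4) = 3 × 0.72170^1 × 0.27830^2 = 0.167689
P(M+6) = 0.27830^3 = 0.021555
The M+2 peak is largest (0.434858); scaling to 100 gives 86.4 : 100.0 : 38.6 : 5.0.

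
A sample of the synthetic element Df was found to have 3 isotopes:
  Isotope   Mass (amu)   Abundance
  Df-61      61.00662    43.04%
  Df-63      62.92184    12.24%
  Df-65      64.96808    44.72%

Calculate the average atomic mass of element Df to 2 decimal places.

63.01 amu

Ar = Σ fᵢ·mᵢ = 0.4304 × 61.00662 + 0.1224 × 62.92184 + 0.4472 × 64.96808
= 26.257249 + 7.701633 + 29.053725 = 63.012607 amu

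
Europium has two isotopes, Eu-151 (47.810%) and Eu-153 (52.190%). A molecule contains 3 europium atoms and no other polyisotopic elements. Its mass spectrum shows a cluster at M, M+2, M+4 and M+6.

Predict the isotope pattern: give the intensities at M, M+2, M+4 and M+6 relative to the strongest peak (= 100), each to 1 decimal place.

28.0 : 91.6 : 100.0 : 36.4

The 3 Eu atoms are independent, so intensities follow the terms of (0.47810 + 0.52190)^3.
P(M) = 0.47810^3 = 0.109284
P(M+2) = 3 × 0.47810^2 × 0.52190^1 = 0.357887
P(M+4) = 3 × 0.47810^1 × 0.52190^2 = 0.390674
P(M+6) = 0.52190^3 = 0.142155
The M+4 peak is largest (0.390674); scaling to 100 gives 28.0 : 91.6 : 100.0 : 36.4.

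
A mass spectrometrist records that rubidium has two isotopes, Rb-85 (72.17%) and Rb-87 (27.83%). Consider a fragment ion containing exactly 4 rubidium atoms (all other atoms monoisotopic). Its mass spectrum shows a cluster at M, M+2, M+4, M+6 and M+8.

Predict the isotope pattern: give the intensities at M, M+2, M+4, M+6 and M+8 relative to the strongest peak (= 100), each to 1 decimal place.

The 4 Rb atoms are independent, so intensities follow the terms of (0.7217 + 0.2783)^4.
P(M) = 0.7217^4 = 0.271286
P(M+2) = 4 × 0.7217^3 × 0.2783^1 = 0.418450
P(M+4) = 6 × 0.7217^2 × 0.2783^2 = 0.242042
P(M+6) = 4 × 0.7217^1 × 0.2783^3 = 0.062224
P(M+8) = 0.2783^4 = 0.005999
The M+2 peak is largest (0.418450); scaling to 100 gives 64.8 : 100.0 : 57.8 : 14.9 : 1.4.

64.8 : 100.0 : 57.8 : 14.9 : 1.4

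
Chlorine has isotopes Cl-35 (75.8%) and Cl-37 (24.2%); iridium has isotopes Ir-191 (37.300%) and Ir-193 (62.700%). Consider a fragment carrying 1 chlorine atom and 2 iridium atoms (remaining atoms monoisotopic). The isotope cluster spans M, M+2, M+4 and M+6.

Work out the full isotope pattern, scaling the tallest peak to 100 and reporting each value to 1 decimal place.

Chlorine pattern (n=1): 0.7580 : 0.2420
Iridium pattern (n=2): 0.139129 : 0.467742 : 0.393129
Convolve the two distributions (both contribute in 2-u steps):
  M: 0.7580×0.139129 = 0.105460
  M+2: 0.7580×0.467742 + 0.2420×0.139129 = 0.388218
  M+4: 0.7580×0.393129 + 0.2420×0.467742 = 0.411185
  M+6: 0.2420×0.393129 = 0.095137
Scale to base peak (0.411185) = 100: 25.6 : 94.4 : 100.0 : 23.1

25.6 : 94.4 : 100.0 : 23.1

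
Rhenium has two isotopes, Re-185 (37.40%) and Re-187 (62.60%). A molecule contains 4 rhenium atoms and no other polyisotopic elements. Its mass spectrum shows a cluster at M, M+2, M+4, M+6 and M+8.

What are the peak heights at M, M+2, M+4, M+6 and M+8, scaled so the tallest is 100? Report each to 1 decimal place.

Each Re atom is independently Re-185 (p = 0.3740) or Re-187 (q = 0.6260); the cluster is the binomial expansion (p + q)^4.
P(M) = 0.3740^4 = 0.019565
P(M+2) = 4 × 0.3740^3 × 0.6260^1 = 0.130993
P(M+4) = 6 × 0.3740^2 × 0.6260^2 = 0.328884
P(M+6) = 4 × 0.3740^1 × 0.6260^3 = 0.366990
P(M+8) = 0.6260^4 = 0.153567
The M+6 peak is largest (0.366990); scaling to 100 gives 5.3 : 35.7 : 89.6 : 100.0 : 41.8.

5.3 : 35.7 : 89.6 : 100.0 : 41.8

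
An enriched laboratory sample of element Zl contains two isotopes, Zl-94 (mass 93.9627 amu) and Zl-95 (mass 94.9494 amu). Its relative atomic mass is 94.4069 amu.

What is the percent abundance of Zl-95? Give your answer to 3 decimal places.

Writing the weighted mean with unknown fraction x of Zl-94:
93.9627·x + 94.9494·(1 − x) = 94.4069
(93.9627 − 94.9494)·x = 94.4069 − 94.9494
x = -0.5425 / -0.9867 = 0.54981 → 54.981% Zl-94, 45.019% Zl-95.

45.019%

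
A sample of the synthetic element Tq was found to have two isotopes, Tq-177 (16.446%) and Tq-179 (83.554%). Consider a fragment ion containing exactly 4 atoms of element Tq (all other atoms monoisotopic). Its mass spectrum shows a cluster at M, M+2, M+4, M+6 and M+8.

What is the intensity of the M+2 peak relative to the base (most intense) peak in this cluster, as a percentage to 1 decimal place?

3.1%

Term probabilities: M 0.0007, M+2 0.0149, M+4 0.1133, M+6 0.3837, M+8 0.4874. Base peak = M+8.
P(M+8) = C(4,4) × 0.16446^0 × 0.83554^4 = 1 × 1.0000 × 0.48738144 = 0.487381 (base)
P(M+2) = C(4,1) × 0.16446^3 × 0.83554^1 = 4 × 0.00444816 × 0.83554 = 0.014866
Relative intensity = 0.014866 / 0.487381 × 100 = 3.1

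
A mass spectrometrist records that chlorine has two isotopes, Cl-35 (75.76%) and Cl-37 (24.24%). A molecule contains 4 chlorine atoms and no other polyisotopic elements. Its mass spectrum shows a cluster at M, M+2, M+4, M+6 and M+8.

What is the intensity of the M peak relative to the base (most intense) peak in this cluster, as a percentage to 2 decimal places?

(0.7576 + 0.2424)^4 gives M 0.3294, M+2 0.4216, M+4 0.2023, M+6 0.0432, M+8 0.0035; the largest is M+2.
P(M+2) = C(4,1) × 0.7576^3 × 0.2424^1 = 4 × 0.4348304 × 0.2424 = 0.421612 (base)
P(M) = C(4,0) × 0.7576^4 × 0.2424^0 = 1 × 0.32942751 × 1.0000 = 0.329428
Relative intensity = 0.329428 / 0.421612 × 100 = 78.14

78.14%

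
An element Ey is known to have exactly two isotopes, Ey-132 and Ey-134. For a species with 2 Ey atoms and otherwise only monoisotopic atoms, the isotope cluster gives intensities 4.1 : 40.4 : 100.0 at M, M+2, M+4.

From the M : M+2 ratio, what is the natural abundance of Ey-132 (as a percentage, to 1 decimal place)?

Let p = fractional abundance of Ey-132. I(M+2)/I(M) = [C(2,1)·p^1·(1−p)] / p^2 = 2·(1−p)/p = 40.4/4.1 = 9.8537
(1−p)/p = 9.8537/2 = 4.9268  ⇒  p = 1/(1 + 4.9268) = 0.1687
Ey-132: 16.9%, Ey-134: 83.1%.

16.9%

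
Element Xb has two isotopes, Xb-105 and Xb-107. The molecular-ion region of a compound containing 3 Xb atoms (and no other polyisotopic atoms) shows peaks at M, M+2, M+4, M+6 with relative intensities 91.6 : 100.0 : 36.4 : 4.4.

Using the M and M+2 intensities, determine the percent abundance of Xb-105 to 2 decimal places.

73.32%

Write p for the Xb-105 fraction. I(M+2)/I(M) = [C(3,1)·p^2·(1−p)] / p^3 = 3·(1−p)/p = 100.0/91.6 = 1.0917
(1−p)/p = 1.0917/3 = 0.3639  ⇒  p = 1/(1 + 0.3639) = 0.7332
Xb-105: 73.32%, Xb-107: 26.68%.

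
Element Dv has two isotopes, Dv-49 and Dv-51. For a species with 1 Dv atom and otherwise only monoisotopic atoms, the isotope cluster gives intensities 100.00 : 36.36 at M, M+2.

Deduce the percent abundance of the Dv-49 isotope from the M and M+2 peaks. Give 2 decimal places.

73.34%

Let p = fractional abundance of Dv-49. I(M+2)/I(M) = [C(1,1)·p^0·(1−p)] / p^1 = 1·(1−p)/p = 36.36/100.00 = 0.3636
(1−p)/p = 0.3636/1 = 0.3636  ⇒  p = 1/(1 + 0.3636) = 0.7334
Dv-49: 73.34%, Dv-51: 26.66%.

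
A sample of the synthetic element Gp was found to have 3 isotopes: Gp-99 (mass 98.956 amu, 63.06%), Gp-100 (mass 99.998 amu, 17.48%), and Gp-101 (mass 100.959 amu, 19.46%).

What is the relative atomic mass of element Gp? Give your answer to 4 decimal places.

Ar = Σ fᵢ·mᵢ = 0.6306 × 98.956 + 0.1748 × 99.998 + 0.1946 × 100.959
= 62.40165 + 17.47965 + 19.64662 = 99.52792 amu

99.5279 amu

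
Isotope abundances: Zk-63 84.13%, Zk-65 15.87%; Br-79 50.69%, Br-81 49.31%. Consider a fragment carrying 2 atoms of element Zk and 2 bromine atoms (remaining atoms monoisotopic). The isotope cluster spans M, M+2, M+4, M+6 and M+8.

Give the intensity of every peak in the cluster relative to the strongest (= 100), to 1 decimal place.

Element Zk pattern (n=2): 0.70778569 : 0.26702862 : 0.02518569
Bromine pattern (n=2): 0.25694761 : 0.49990478 : 0.24314761
Convolve the two distributions (both contribute in 2-u steps):
  M: 0.70778569×0.25694761 = 0.181864
  M+2: 0.70778569×0.49990478 + 0.26702862×0.25694761 = 0.422438
  M+4: 0.70778569×0.24314761 + 0.26702862×0.49990478 + 0.02518569×0.25694761 = 0.312057
  M+6: 0.26702862×0.24314761 + 0.02518569×0.49990478 = 0.077518
  M+8: 0.02518569×0.24314761 = 0.006124
Scale to base peak (0.422438) = 100: 43.1 : 100.0 : 73.9 : 18.4 : 1.4

43.1 : 100.0 : 73.9 : 18.4 : 1.4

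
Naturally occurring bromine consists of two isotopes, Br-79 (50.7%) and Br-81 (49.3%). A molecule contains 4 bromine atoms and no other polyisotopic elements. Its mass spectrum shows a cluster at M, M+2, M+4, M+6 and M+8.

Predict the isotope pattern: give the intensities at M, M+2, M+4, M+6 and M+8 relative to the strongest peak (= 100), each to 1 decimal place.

Each Br atom is independently Br-79 (p = 0.507) or Br-81 (q = 0.493); the cluster is the binomial expansion (p + q)^4.
P(M) = 0.507^4 = 0.066074
P(M+2) = 4 × 0.507^3 × 0.493^1 = 0.256999
P(M+4) = 6 × 0.507^2 × 0.493^2 = 0.374853
P(M+6) = 4 × 0.507^1 × 0.493^3 = 0.243001
P(M+8) = 0.493^4 = 0.059073
The M+4 peak is largest (0.374853); scaling to 100 gives 17.6 : 68.6 : 100.0 : 64.8 : 15.8.

17.6 : 68.6 : 100.0 : 64.8 : 15.8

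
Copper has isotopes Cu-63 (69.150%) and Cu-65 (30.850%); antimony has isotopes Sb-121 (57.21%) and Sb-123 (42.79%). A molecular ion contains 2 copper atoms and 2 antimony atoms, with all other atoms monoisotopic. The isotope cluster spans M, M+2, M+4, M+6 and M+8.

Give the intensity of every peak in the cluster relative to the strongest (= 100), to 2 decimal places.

Copper pattern (n=2): 0.47817225 : 0.4266555 : 0.09517225
Antimony pattern (n=2): 0.32729841 : 0.48960318 : 0.18309841
Convolve the two distributions (both contribute in 2-u steps):
  M: 0.47817225×0.32729841 = 0.156505
  M+2: 0.47817225×0.48960318 + 0.4266555×0.32729841 = 0.373758
  M+4: 0.47817225×0.18309841 + 0.4266555×0.48960318 + 0.09517225×0.32729841 = 0.327594
  M+6: 0.4266555×0.18309841 + 0.09517225×0.48960318 = 0.124717
  M+8: 0.09517225×0.18309841 = 0.017426
Scale to base peak (0.373758) = 100: 41.87 : 100.00 : 87.65 : 33.37 : 4.66

41.87 : 100.00 : 87.65 : 33.37 : 4.66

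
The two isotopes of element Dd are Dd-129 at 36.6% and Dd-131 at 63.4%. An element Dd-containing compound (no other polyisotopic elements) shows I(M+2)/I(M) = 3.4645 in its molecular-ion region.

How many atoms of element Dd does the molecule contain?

With n Dd atoms, P(M+2)/P(M) = C(n,1)·p^(n−1)q / p^n = n·q/p = n · 0.634/0.366.
n = 3.4645 × 0.366/0.634 = 2.00 ≈ 2

2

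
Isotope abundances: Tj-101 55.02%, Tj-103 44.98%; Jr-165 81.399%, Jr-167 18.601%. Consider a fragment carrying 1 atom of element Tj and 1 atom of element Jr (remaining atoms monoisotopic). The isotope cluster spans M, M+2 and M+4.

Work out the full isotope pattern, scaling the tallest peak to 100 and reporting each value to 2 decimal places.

Element Tj pattern (n=1): 0.5502 : 0.4498
Element Jr pattern (n=1): 0.81399 : 0.18601
Convolve the two distributions (both contribute in 2-u steps):
  M: 0.5502×0.81399 = 0.447857
  M+2: 0.5502×0.18601 + 0.4498×0.81399 = 0.468475
  M+4: 0.4498×0.18601 = 0.083667
Scale to base peak (0.468475) = 100: 95.60 : 100.00 : 17.86

95.60 : 100.00 : 17.86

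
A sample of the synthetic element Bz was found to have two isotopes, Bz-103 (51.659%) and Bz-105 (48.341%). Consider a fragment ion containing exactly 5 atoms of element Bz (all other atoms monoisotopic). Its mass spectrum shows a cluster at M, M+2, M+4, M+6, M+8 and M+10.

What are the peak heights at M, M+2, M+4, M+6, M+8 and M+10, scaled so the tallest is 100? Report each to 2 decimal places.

11.42 : 53.43 : 100.00 : 93.58 : 43.78 : 8.19

Each Bz atom is independently Bz-103 (p = 0.51659) or Bz-105 (q = 0.48341); the cluster is the binomial expansion (p + q)^5.
P(M) = 0.51659^5 = 0.036790
P(M+2) = 5 × 0.51659^4 × 0.48341^1 = 0.172135
P(M+4) = 10 × 0.51659^3 × 0.48341^2 = 0.322158
P(M+6) = 10 × 0.51659^2 × 0.48341^3 = 0.301466
P(M+8) = 5 × 0.51659^1 × 0.48341^4 = 0.141052
P(M+10) = 0.48341^5 = 0.026398
The M+4 peak is largest (0.322158); scaling to 100 gives 11.42 : 53.43 : 100.00 : 93.58 : 43.78 : 8.19.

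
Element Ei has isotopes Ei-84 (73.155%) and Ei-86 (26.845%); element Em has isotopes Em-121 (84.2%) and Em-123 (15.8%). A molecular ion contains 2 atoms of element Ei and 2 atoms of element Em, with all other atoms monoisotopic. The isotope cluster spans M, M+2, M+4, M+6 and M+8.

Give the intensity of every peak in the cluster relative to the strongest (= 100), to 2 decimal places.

90.15 : 100.00 : 40.15 : 6.89 : 0.43

Element Ei pattern (n=2): 0.5351654 : 0.39276919 : 0.0720654
Element Em pattern (n=2): 0.708964 : 0.266072 : 0.024964
Convolve the two distributions (both contribute in 2-u steps):
  M: 0.5351654×0.708964 = 0.379413
  M+2: 0.5351654×0.266072 + 0.39276919×0.708964 = 0.420852
  M+4: 0.5351654×0.024964 + 0.39276919×0.266072 + 0.0720654×0.708964 = 0.168957
  M+6: 0.39276919×0.024964 + 0.0720654×0.266072 = 0.028980
  M+8: 0.0720654×0.024964 = 0.001799
Scale to base peak (0.420852) = 100: 90.15 : 100.00 : 40.15 : 6.89 : 0.43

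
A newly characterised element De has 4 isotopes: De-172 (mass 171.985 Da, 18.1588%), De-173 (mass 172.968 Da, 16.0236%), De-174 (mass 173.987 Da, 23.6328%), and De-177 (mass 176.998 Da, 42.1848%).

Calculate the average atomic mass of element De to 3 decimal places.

174.730 Da

Weight each isotope mass by its fractional abundance: 0.181588 × 171.985 + 0.160236 × 172.968 + 0.236328 × 173.987 + 0.421848 × 176.998
= 31.2304 + 27.7157 + 41.1180 + 74.6663 = 174.7304 Da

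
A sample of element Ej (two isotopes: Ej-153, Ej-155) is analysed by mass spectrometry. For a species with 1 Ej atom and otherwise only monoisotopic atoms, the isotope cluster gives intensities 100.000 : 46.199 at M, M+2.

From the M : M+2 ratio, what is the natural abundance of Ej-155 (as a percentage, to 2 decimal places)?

Write p for the Ej-153 fraction. I(M+2)/I(M) = [C(1,1)·p^0·(1−p)] / p^1 = 1·(1−p)/p = 46.199/100.000 = 0.4620
(1−p)/p = 0.4620/1 = 0.4620  ⇒  p = 1/(1 + 0.4620) = 0.6840
Ej-153: 68.40%, Ej-155: 31.60%.

31.60%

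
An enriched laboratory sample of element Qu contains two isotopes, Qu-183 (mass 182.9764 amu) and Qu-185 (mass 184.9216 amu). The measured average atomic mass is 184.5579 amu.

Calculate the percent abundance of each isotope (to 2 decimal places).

With x = fraction of Qu-183 (so Qu-185 is 1 − x):
182.9764·x + 184.9216·(1 − x) = 184.5579
(182.9764 − 184.9216)·x = 184.5579 − 184.9216
x = -0.3637 / -1.9452 = 0.18697 → 18.70% Qu-183, 81.30% Qu-185.

Qu-183: 18.70%, Qu-185: 81.30%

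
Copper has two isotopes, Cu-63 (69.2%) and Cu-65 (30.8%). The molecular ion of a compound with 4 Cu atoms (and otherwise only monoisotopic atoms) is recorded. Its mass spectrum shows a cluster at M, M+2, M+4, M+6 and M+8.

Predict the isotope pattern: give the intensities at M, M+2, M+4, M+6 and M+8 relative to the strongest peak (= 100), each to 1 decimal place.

56.2 : 100.0 : 66.8 : 19.8 : 2.2

Each Cu atom is independently Cu-63 (p = 0.692) or Cu-65 (q = 0.308); the cluster is the binomial expansion (p + q)^4.
P(M) = 0.692^4 = 0.229311
P(M+2) = 4 × 0.692^3 × 0.308^1 = 0.408253
P(M+4) = 6 × 0.692^2 × 0.308^2 = 0.272562
P(M+6) = 4 × 0.692^1 × 0.308^3 = 0.080876
P(M+8) = 0.308^4 = 0.008999
The M+2 peak is largest (0.408253); scaling to 100 gives 56.2 : 100.0 : 66.8 : 19.8 : 2.2.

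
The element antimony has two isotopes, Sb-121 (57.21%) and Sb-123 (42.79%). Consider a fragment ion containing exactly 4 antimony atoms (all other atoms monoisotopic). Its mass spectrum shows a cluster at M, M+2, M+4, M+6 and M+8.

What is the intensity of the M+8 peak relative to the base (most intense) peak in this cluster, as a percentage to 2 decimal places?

9.32%

(0.5721 + 0.4279)^4 gives M 0.1071, M+2 0.3205, M+4 0.3596, M+6 0.1793, M+8 0.0335; the largest is M+4.
P(M+4) = C(4,2) × 0.5721^2 × 0.4279^2 = 6 × 0.32729841 × 0.18309841 = 0.359567 (base)
P(M+8) = C(4,4) × 0.5721^0 × 0.4279^4 = 1 × 1.0000 × 0.03352503 = 0.033525
Relative intensity = 0.033525 / 0.359567 × 100 = 9.32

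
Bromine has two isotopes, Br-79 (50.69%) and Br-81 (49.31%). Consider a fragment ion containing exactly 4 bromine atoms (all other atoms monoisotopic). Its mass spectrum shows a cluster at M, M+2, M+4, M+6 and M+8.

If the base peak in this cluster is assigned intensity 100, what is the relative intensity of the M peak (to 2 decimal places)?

17.61

Binomial terms of (0.5069 + 0.4931)^4: M 0.0660, M+2 0.2569, M+4 0.3749, M+6 0.2431, M+8 0.0591 → M+4 is the base peak.
P(M+4) = C(4,2) × 0.5069^2 × 0.4931^2 = 6 × 0.25694761 × 0.24314761 = 0.374857 (base)
P(M) = C(4,0) × 0.5069^4 × 0.4931^0 = 1 × 0.06602207 × 1.0000 = 0.066022
Relative intensity = 0.066022 / 0.374857 × 100 = 17.61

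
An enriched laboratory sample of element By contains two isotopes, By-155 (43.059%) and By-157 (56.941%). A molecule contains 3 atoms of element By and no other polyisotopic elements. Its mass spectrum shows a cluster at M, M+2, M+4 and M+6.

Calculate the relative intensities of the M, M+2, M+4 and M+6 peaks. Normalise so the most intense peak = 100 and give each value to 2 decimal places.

19.06 : 75.62 : 100.00 : 44.08

Expanding (0.43059 + 0.56941)^3:
P(M) = 0.43059^3 = 0.079835
P(M+2) = 3 × 0.43059^2 × 0.56941^1 = 0.316719
P(M+4) = 3 × 0.43059^1 × 0.56941^2 = 0.418828
P(M+6) = 0.56941^3 = 0.184619
The M+4 peak is largest (0.418828); scaling to 100 gives 19.06 : 75.62 : 100.00 : 44.08.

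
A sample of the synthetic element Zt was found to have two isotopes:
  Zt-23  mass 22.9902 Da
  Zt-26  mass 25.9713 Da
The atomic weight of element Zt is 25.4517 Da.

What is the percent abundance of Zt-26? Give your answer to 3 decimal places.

Writing the weighted mean with unknown fraction x of Zt-23:
22.9902·x + 25.9713·(1 − x) = 25.4517
(22.9902 − 25.9713)·x = 25.4517 − 25.9713
x = -0.5196 / -2.9811 = 0.17430 → 17.430% Zt-23, 82.570% Zt-26.

82.570%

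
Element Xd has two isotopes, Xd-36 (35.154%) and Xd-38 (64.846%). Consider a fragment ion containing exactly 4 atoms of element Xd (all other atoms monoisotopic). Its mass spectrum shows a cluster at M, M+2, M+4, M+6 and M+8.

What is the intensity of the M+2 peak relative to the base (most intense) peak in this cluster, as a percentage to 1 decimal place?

29.4%

(0.35154 + 0.64846)^4 gives M 0.0153, M+2 0.1127, M+4 0.3118, M+6 0.3834, M+8 0.1768; the largest is M+6.
P(M+6) = C(4,3) × 0.35154^1 × 0.64846^3 = 4 × 0.35154 × 0.27267767 = 0.383428 (base)
P(M+2) = C(4,1) × 0.35154^3 × 0.64846^1 = 4 × 0.04344344 × 0.64846 = 0.112685
Relative intensity = 0.112685 / 0.383428 × 100 = 29.4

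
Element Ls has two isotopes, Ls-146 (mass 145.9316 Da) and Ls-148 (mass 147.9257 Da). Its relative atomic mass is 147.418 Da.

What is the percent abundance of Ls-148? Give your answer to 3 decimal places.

74.540%

With x = fraction of Ls-146 (so Ls-148 is 1 − x):
145.9316·x + 147.9257·(1 − x) = 147.418
(145.9316 − 147.9257)·x = 147.418 − 147.9257
x = -0.5077 / -1.9941 = 0.25460 → 25.460% Ls-146, 74.540% Ls-148.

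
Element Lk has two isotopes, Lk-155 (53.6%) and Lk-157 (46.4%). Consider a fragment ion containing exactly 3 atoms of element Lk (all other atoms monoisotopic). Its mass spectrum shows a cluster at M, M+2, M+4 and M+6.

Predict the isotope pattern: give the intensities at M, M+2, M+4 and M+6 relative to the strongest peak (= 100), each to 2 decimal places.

38.51 : 100.00 : 86.57 : 24.98

The 3 Lk atoms are independent, so intensities follow the terms of (0.536 + 0.464)^3.
P(M) = 0.536^3 = 0.153991
P(M+2) = 3 × 0.536^2 × 0.464^1 = 0.399916
P(M+4) = 3 × 0.536^1 × 0.464^2 = 0.346196
P(M+6) = 0.464^3 = 0.099897
The M+2 peak is largest (0.399916); scaling to 100 gives 38.51 : 100.00 : 86.57 : 24.98.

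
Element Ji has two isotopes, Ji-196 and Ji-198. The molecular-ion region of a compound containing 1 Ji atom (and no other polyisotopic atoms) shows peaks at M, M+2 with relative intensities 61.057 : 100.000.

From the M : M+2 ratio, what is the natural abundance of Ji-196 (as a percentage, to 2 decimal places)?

37.91%

Let p = fractional abundance of Ji-196. I(M+2)/I(M) = [C(1,1)·p^0·(1−p)] / p^1 = 1·(1−p)/p = 100.000/61.057 = 1.6378
(1−p)/p = 1.6378/1 = 1.6378  ⇒  p = 1/(1 + 1.6378) = 0.3791
Ji-196: 37.91%, Ji-198: 62.09%.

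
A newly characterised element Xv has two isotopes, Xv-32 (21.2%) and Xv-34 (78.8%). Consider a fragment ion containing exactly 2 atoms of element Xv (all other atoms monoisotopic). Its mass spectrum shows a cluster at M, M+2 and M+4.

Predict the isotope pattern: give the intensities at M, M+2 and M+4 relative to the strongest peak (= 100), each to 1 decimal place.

Each Xv atom is independently Xv-32 (p = 0.212) or Xv-34 (q = 0.788); the cluster is the binomial expansion (p + q)^2.
P(M) = 0.212^2 = 0.044944
P(M+2) = 2 × 0.212^1 × 0.788^1 = 0.334112
P(M+4) = 0.788^2 = 0.620944
The M+4 peak is largest (0.620944); scaling to 100 gives 7.2 : 53.8 : 100.0.

7.2 : 53.8 : 100.0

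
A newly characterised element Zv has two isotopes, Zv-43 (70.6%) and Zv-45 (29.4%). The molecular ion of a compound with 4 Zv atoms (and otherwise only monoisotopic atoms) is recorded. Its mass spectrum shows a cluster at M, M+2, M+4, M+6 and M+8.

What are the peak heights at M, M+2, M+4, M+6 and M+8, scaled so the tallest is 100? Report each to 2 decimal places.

60.03 : 100.00 : 62.46 : 17.34 : 1.81

Expanding (0.706 + 0.294)^4:
P(M) = 0.706^4 = 0.248438
P(M+2) = 4 × 0.706^3 × 0.294^1 = 0.413829
P(M+4) = 6 × 0.706^2 × 0.294^2 = 0.258497
P(M+6) = 4 × 0.706^1 × 0.294^3 = 0.071764
P(M+8) = 0.294^4 = 0.007471
The M+2 peak is largest (0.413829); scaling to 100 gives 60.03 : 100.00 : 62.46 : 17.34 : 1.81.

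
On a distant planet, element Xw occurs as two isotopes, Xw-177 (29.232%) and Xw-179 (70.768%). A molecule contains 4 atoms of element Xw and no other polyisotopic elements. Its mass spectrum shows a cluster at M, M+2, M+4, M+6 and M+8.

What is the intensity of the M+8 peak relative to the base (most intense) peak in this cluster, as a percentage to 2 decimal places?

Binomial terms of (0.29232 + 0.70768)^4: M 0.0073, M+2 0.0707, M+4 0.2568, M+6 0.4144, M+8 0.2508 → M+6 is the base peak.
P(M+6) = C(4,3) × 0.29232^1 × 0.70768^3 = 4 × 0.29232 × 0.35441392 = 0.414409 (base)
P(M+8) = C(4,4) × 0.29232^0 × 0.70768^4 = 1 × 1.0000 × 0.25081164 = 0.250812
Relative intensity = 0.250812 / 0.414409 × 100 = 60.52

60.52%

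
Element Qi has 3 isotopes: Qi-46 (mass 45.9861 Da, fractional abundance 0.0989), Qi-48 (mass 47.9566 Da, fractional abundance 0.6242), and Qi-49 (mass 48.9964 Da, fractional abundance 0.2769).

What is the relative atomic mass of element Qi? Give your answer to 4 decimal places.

Weight each isotope mass by its fractional abundance: 0.0989 × 45.9861 + 0.6242 × 47.9566 + 0.2769 × 48.9964
= 4.54803 + 29.93451 + 13.56710 = 48.04964 Da

48.0496 Da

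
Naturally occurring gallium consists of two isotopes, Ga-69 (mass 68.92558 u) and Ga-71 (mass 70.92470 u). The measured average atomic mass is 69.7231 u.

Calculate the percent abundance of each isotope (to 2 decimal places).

Ga-69: 60.11%, Ga-71: 39.89%

Writing the weighted mean with unknown fraction x of Ga-69:
68.92558·x + 70.92470·(1 − x) = 69.7231
(68.92558 − 70.92470)·x = 69.7231 − 70.92470
x = -1.20160 / -1.99912 = 0.60106 → 60.11% Ga-69, 39.89% Ga-71.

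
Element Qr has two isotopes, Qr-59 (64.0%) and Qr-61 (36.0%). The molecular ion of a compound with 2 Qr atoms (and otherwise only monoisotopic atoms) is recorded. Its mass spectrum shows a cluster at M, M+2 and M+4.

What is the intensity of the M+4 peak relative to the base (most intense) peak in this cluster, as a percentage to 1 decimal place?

Term probabilities: M 0.4096, M+2 0.4608, M+4 0.1296. Base peak = M+2.
P(M+2) = C(2,1) × 0.640^1 × 0.360^1 = 2 × 0.6400 × 0.3600 = 0.460800 (base)
P(M+4) = C(2,2) × 0.640^0 × 0.360^2 = 1 × 1.0000 × 0.1296 = 0.129600
Relative intensity = 0.129600 / 0.460800 × 100 = 28.1

28.1%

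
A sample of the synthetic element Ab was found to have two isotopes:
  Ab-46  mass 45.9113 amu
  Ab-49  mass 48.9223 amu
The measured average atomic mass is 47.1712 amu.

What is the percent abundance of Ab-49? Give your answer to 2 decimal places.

Let x be the fractional abundance of Ab-46; then Ab-49 has abundance 1 − x.
45.9113·x + 48.9223·(1 − x) = 47.1712
(45.9113 − 48.9223)·x = 47.1712 − 48.9223
x = -1.7511 / -3.0110 = 0.58157 → 58.16% Ab-46, 41.84% Ab-49.

41.84%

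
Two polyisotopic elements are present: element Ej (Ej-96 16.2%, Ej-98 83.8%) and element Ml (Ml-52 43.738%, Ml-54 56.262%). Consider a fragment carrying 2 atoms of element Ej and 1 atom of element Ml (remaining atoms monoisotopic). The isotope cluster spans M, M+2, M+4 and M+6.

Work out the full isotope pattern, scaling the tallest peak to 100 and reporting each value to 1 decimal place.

2.5 : 29.0 : 100.0 : 85.9

Element Ej pattern (n=2): 0.026244 : 0.271512 : 0.702244
Element Ml pattern (n=1): 0.43738 : 0.56262
Convolve the two distributions (both contribute in 2-u steps):
  M: 0.026244×0.43738 = 0.011479
  M+2: 0.026244×0.56262 + 0.271512×0.43738 = 0.133519
  M+4: 0.271512×0.56262 + 0.702244×0.43738 = 0.459906
  M+6: 0.702244×0.56262 = 0.395097
Scale to base peak (0.459906) = 100: 2.5 : 29.0 : 100.0 : 85.9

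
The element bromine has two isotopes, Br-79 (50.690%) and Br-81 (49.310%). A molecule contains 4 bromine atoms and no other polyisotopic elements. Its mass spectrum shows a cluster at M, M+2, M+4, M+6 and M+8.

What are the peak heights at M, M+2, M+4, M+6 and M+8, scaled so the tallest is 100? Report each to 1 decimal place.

17.6 : 68.5 : 100.0 : 64.9 : 15.8

Each Br atom is independently Br-79 (p = 0.50690) or Br-81 (q = 0.49310); the cluster is the binomial expansion (p + q)^4.
P(M) = 0.50690^4 = 0.066022
P(M+2) = 4 × 0.50690^3 × 0.49310^1 = 0.256899
P(M+4) = 6 × 0.50690^2 × 0.49310^2 = 0.374857
P(M+6) = 4 × 0.50690^1 × 0.49310^3 = 0.243101
P(M+8) = 0.49310^4 = 0.059121
The M+4 peak is largest (0.374857); scaling to 100 gives 17.6 : 68.5 : 100.0 : 64.9 : 15.8.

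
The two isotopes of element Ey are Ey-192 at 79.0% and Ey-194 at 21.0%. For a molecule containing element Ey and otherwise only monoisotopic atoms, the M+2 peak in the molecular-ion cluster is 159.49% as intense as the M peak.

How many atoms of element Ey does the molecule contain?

For n independent Ey atoms, I(M+2)/I(M) = n · (abundance Ey-194) / (abundance Ey-192) = n · 0.210/0.790.
n = 1.5949 × 0.790/0.210 = 6.00 ≈ 6

6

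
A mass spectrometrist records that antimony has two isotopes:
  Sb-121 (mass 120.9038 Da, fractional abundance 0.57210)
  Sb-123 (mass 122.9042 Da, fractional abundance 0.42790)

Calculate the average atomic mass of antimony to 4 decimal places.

Ar = Σ fᵢ·mᵢ = 0.57210 × 120.9038 + 0.42790 × 122.9042
= 69.16906 + 52.59071 = 121.75977 Da

121.7598 Da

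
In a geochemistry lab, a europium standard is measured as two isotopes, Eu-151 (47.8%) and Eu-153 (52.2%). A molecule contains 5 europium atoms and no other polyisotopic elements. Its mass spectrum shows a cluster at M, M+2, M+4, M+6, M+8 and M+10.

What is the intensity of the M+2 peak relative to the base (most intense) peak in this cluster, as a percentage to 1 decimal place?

Binomial terms of (0.478 + 0.522)^5: M 0.0250, M+2 0.1363, M+4 0.2976, M+6 0.3250, M+8 0.1775, M+10 0.0388 → M+6 is the base peak.
P(M+6) = C(5,3) × 0.478^2 × 0.522^3 = 10 × 0.228484 × 0.14223665 = 0.324988 (base)
P(M+2) = C(5,1) × 0.478^4 × 0.522^1 = 5 × 0.05220494 × 0.5220 = 0.136255
Relative intensity = 0.136255 / 0.324988 × 100 = 41.9

41.9%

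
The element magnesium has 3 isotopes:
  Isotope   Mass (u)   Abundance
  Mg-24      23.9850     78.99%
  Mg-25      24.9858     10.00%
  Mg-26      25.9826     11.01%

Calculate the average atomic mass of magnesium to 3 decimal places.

The abundance-weighted mean is 0.7899 × 23.9850 + 0.1000 × 24.9858 + 0.1101 × 25.9826
= 18.94575 + 2.49858 + 2.86068 = 24.30501 u

24.305 u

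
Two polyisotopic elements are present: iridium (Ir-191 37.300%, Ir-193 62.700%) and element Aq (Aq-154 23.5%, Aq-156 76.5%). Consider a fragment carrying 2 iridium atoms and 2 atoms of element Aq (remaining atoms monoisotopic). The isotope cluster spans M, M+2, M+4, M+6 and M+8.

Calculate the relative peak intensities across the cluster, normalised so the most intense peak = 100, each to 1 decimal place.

Iridium pattern (n=2): 0.139129 : 0.467742 : 0.393129
Element Aq pattern (n=2): 0.055225 : 0.35955 : 0.585225
Convolve the two distributions (both contribute in 2-u steps):
  M: 0.139129×0.055225 = 0.007683
  M+2: 0.139129×0.35955 + 0.467742×0.055225 = 0.075855
  M+4: 0.139129×0.585225 + 0.467742×0.35955 + 0.393129×0.055225 = 0.271309
  M+6: 0.467742×0.585225 + 0.393129×0.35955 = 0.415084
  M+8: 0.393129×0.585225 = 0.230069
Scale to base peak (0.415084) = 100: 1.9 : 18.3 : 65.4 : 100.0 : 55.4

1.9 : 18.3 : 65.4 : 100.0 : 55.4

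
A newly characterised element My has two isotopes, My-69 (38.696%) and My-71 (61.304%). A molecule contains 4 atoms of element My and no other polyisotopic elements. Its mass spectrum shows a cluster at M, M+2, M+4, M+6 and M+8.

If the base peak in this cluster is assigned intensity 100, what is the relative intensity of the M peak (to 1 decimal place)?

6.3

Binomial terms of (0.38696 + 0.61304)^4: M 0.0224, M+2 0.1421, M+4 0.3376, M+6 0.3566, M+8 0.1412 → M+6 is the base peak.
P(M+6) = C(4,3) × 0.38696^1 × 0.61304^3 = 4 × 0.38696 × 0.23039149 = 0.356609 (base)
P(M) = C(4,0) × 0.38696^4 × 0.61304^0 = 1 × 0.02242148 × 1.0000 = 0.022421
Relative intensity = 0.022421 / 0.356609 × 100 = 6.3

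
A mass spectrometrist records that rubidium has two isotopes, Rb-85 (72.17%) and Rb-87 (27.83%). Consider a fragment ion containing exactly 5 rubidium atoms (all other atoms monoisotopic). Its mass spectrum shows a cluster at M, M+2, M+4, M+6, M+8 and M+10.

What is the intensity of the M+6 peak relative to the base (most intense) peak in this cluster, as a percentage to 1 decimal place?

(0.7217 + 0.2783)^5 gives M 0.1958, M+2 0.3775, M+4 0.2911, M+6 0.1123, M+8 0.0216, M+10 0.0017; the largest is M+2.
P(M+2) = C(5,1) × 0.7217^4 × 0.2783^1 = 5 × 0.27128565 × 0.2783 = 0.377494 (base)
P(M+6) = C(5,3) × 0.7217^2 × 0.2783^3 = 10 × 0.52085089 × 0.02155458 = 0.112267
Relative intensity = 0.112267 / 0.377494 × 100 = 29.7

29.7%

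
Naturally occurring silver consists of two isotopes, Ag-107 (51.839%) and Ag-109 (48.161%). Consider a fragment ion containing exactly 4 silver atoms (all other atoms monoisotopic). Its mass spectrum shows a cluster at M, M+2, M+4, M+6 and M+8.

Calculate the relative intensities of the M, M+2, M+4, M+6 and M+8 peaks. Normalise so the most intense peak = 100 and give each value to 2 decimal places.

19.31 : 71.76 : 100.00 : 61.94 : 14.39

Each Ag atom is independently Ag-107 (p = 0.51839) or Ag-109 (q = 0.48161); the cluster is the binomial expansion (p + q)^4.
P(M) = 0.51839^4 = 0.072215
P(M+2) = 4 × 0.51839^3 × 0.48161^1 = 0.268365
P(M+4) = 6 × 0.51839^2 × 0.48161^2 = 0.373986
P(M+6) = 4 × 0.51839^1 × 0.48161^3 = 0.231634
P(M+8) = 0.48161^4 = 0.053800
The M+4 peak is largest (0.373986); scaling to 100 gives 19.31 : 71.76 : 100.00 : 61.94 : 14.39.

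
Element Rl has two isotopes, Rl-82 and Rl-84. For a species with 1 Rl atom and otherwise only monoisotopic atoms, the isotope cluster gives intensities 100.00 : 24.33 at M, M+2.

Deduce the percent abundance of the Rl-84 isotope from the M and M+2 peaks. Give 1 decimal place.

19.6%

Write p for the Rl-82 fraction. I(M+2)/I(M) = [C(1,1)·p^0·(1−p)] / p^1 = 1·(1−p)/p = 24.33/100.00 = 0.2433
(1−p)/p = 0.2433/1 = 0.2433  ⇒  p = 1/(1 + 0.2433) = 0.8043
Rl-82: 80.4%, Rl-84: 19.6%.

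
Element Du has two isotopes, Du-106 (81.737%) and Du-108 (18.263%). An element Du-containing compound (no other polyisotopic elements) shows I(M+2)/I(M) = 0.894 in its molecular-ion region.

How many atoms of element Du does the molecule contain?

For n independent Du atoms, I(M+2)/I(M) = n · (abundance Du-108) / (abundance Du-106) = n · 0.18263/0.81737.
n = 0.894 × 0.81737/0.18263 = 4.00 ≈ 4

4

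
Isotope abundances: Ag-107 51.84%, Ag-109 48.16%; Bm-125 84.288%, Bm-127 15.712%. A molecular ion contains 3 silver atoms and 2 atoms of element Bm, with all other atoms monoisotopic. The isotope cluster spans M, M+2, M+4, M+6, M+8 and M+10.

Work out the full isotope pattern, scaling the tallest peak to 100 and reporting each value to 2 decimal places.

Silver pattern (n=3): 0.13931407 : 0.38827347 : 0.36071085 : 0.11170161
Element Bm pattern (n=2): 0.71044669 : 0.26486661 : 0.02468669
Convolve the two distributions (both contribute in 2-u steps):
  M: 0.13931407×0.71044669 = 0.098975
  M+2: 0.13931407×0.26486661 + 0.38827347×0.71044669 = 0.312747
  M+4: 0.13931407×0.02468669 + 0.38827347×0.26486661 + 0.36071085×0.71044669 = 0.362546
  M+6: 0.38827347×0.02468669 + 0.36071085×0.26486661 + 0.11170161×0.71044669 = 0.184483
  M+8: 0.36071085×0.02468669 + 0.11170161×0.26486661 = 0.038491
  M+10: 0.11170161×0.02468669 = 0.002758
Scale to base peak (0.362546) = 100: 27.30 : 86.26 : 100.00 : 50.89 : 10.62 : 0.76

27.30 : 86.26 : 100.00 : 50.89 : 10.62 : 0.76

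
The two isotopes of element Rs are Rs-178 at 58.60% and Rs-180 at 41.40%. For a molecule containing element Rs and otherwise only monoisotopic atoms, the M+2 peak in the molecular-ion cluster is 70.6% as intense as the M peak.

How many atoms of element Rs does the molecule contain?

With n Rs atoms, P(M+2)/P(M) = C(n,1)·p^(n−1)q / p^n = n·q/p = n · 0.4140/0.5860.
n = 0.706 × 0.5860/0.4140 = 1.00 ≈ 1

1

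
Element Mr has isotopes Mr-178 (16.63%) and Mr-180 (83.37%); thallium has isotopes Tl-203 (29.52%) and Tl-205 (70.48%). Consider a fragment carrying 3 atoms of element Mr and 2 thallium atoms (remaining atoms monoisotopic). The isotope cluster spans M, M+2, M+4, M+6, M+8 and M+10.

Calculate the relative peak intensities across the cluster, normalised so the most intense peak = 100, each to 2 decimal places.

0.10 : 1.92 : 14.83 : 55.43 : 100.00 : 69.63

Element Mr pattern (n=3): 0.00459914 : 0.06916965 : 0.34676328 : 0.57946793
Thallium pattern (n=2): 0.08714304 : 0.41611392 : 0.49674304
Convolve the two distributions (both contribute in 2-u steps):
  M: 0.00459914×0.08714304 = 0.000401
  M+2: 0.00459914×0.41611392 + 0.06916965×0.08714304 = 0.007941
  M+4: 0.00459914×0.49674304 + 0.06916965×0.41611392 + 0.34676328×0.08714304 = 0.061285
  M+6: 0.06916965×0.49674304 + 0.34676328×0.41611392 + 0.57946793×0.08714304 = 0.229149
  M+8: 0.34676328×0.49674304 + 0.57946793×0.41611392 = 0.413377
  M+10: 0.57946793×0.49674304 = 0.287847
Scale to base peak (0.413377) = 100: 0.10 : 1.92 : 14.83 : 55.43 : 100.00 : 69.63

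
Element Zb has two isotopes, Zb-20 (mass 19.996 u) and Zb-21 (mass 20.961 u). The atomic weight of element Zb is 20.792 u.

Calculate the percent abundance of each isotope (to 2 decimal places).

With x = fraction of Zb-20 (so Zb-21 is 1 − x):
19.996·x + 20.961·(1 − x) = 20.792
(19.996 − 20.961)·x = 20.792 − 20.961
x = -0.169 / -0.965 = 0.17513 → 17.51% Zb-20, 82.49% Zb-21.

Zb-20: 17.51%, Zb-21: 82.49%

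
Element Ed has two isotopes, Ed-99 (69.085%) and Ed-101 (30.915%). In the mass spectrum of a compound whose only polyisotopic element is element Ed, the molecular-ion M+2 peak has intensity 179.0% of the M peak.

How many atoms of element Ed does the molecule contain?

With n Ed atoms, P(M+2)/P(M) = C(n,1)·p^(n−1)q / p^n = n·q/p = n · 0.30915/0.69085.
n = 1.790 × 0.69085/0.30915 = 4.00 ≈ 4

4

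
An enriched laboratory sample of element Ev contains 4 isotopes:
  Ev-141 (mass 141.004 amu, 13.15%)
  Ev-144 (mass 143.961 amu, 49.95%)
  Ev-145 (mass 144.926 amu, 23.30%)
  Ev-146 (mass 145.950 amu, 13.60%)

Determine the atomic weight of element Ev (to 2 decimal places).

Weight each isotope mass by its fractional abundance: 0.1315 × 141.004 + 0.4995 × 143.961 + 0.2330 × 144.926 + 0.1360 × 145.950
= 18.5420 + 71.9085 + 33.7678 + 19.8492 = 144.0675 amu

144.07 amu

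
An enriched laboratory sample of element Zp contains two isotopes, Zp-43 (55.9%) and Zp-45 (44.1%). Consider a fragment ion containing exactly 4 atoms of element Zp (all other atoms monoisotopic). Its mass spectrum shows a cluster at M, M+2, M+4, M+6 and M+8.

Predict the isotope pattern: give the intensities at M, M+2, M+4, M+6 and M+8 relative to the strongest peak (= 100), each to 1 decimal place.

26.8 : 84.5 : 100.0 : 52.6 : 10.4

Each Zp atom is independently Zp-43 (p = 0.559) or Zp-45 (q = 0.441); the cluster is the binomial expansion (p + q)^4.
P(M) = 0.559^4 = 0.097644
P(M+2) = 4 × 0.559^3 × 0.441^1 = 0.308130
P(M+4) = 6 × 0.559^2 × 0.441^2 = 0.364630
P(M+6) = 4 × 0.559^1 × 0.441^3 = 0.191773
P(M+8) = 0.441^4 = 0.037823
The M+4 peak is largest (0.364630); scaling to 100 gives 26.8 : 84.5 : 100.0 : 52.6 : 10.4.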